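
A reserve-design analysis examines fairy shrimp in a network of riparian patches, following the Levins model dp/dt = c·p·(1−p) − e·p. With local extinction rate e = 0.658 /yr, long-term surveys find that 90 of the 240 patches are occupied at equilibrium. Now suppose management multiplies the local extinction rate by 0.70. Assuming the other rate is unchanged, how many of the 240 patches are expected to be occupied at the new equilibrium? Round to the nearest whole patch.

135

Observed p* = 90/240 = 0.37500.
Balance c(1−p*) = e gives c = e/(1 − 0.37500) = 0.658/0.62500 = 1.05280.
New p* = 1 − e/c = 1 − 0.46060/1.05280 = 0.56250.
Expected occupied = 240 × 0.56250 = 135.00 ≈ 135.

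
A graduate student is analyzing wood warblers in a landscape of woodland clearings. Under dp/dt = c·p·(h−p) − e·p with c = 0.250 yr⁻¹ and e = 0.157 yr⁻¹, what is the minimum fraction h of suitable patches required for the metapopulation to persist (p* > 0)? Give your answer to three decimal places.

0.628

p* = h − e/c is positive only when h > e/c.
h_min = e/c = 0.157/0.250 = 0.6280.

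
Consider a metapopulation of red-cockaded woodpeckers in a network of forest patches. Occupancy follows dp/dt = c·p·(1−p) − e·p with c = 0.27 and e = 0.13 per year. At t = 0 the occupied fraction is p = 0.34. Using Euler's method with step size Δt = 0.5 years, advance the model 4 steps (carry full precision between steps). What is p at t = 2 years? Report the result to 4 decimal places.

0.3716

Update rule: p ← p + [c·p·(1−p) − e·p]·Δt with Δt = 0.5.
p: 0.34000 → 0.34819  (Δp = +0.00819)
p: 0.34819 → 0.35620  (Δp = +0.00801)
p: 0.35620 → 0.36401  (Δp = +0.00781)
p: 0.36401 → 0.37160  (Δp = +0.00759)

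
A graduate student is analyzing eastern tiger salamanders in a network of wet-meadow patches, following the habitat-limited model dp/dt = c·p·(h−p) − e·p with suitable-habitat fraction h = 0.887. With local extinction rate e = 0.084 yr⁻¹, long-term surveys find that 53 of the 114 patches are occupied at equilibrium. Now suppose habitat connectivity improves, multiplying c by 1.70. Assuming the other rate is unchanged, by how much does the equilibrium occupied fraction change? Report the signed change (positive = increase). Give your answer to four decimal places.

0.1738

Observed p* = 53/114 = 0.46491.
Balance c(h−p*) = e gives c = e/(0.887 − 0.46491) = 0.084/0.42209 = 0.19901.
New p* = 0.887 − e/c = 0.887 − 0.08400/0.33832 = 0.63871.
Δp* = 0.63871 − 0.46491 = +0.17380.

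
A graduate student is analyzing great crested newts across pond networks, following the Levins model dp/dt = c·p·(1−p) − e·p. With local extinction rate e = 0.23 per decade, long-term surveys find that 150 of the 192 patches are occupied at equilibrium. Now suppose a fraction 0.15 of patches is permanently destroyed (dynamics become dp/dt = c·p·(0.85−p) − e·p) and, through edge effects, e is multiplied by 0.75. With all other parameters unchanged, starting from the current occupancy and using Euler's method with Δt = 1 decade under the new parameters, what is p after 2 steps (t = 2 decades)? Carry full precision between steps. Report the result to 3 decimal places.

Observed p* = 150/192 = 0.78125.
Balance c(1−p*) = e gives c = e/(1 − 0.78125) = 0.23/0.21875 = 1.05143.
Starting from p₀ = 0.78125; update p ← p + (dp/dt)·Δt with the new parameters.
step 1: Δp = -0.07829, p = 0.70296
step 2: Δp = -0.01258, p = 0.69038

0.690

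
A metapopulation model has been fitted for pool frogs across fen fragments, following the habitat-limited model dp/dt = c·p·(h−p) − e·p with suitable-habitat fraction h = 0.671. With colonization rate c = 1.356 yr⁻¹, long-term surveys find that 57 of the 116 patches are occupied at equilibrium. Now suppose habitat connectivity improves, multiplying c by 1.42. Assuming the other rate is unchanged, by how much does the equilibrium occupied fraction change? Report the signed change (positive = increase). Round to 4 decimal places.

0.0531

Observed p* = 57/116 = 0.49138.
Balance c(h−p*) = e gives e = 1.356×(0.671 − 0.49138) = 0.24356.
New p* = 0.671 − e/c = 0.671 − 0.24356/1.92552 = 0.54451.
Δp* = 0.54451 − 0.49138 = +0.05313.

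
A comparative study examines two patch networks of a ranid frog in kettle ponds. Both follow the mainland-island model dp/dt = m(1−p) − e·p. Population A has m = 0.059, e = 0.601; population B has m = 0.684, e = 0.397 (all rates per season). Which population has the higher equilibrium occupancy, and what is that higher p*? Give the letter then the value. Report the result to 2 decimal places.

A: p*_A = m/(m+e) = 0.059/0.6600 = 0.0894.
B: p*_B = 0.684/1.0810 = 0.6327.
B is higher at 0.6327.

B, 0.63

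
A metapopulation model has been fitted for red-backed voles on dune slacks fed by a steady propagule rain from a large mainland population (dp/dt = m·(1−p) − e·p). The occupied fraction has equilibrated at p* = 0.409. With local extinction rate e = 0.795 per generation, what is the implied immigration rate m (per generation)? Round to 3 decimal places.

At equilibrium m(1−p*) = e·p*, so m = e·p*/(1−p*).
m = 0.795 × 0.409 / 0.5910 = 0.3252/0.5910 = 0.5502.

0.550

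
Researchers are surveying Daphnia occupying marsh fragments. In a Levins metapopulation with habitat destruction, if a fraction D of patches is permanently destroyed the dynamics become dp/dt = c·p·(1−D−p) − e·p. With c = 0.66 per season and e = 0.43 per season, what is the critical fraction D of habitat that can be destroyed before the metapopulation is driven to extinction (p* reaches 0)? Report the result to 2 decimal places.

0.35

The nontrivial equilibrium is p* = (1−D) − e/c; extinction occurs when this hits zero.
So D_crit = 1 − e/c = 1 − 0.43/0.66 = 1 − 0.6515 = 0.3485.
This equals the undisturbed p*, a classic result of Lande's extension.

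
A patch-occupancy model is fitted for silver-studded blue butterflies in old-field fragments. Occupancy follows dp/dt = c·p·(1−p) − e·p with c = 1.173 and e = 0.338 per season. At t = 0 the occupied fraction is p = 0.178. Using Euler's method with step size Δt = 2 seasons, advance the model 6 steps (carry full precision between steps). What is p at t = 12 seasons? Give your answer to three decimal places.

0.708

Update rule: p ← p + [c·p·(1−p) − e·p]·Δt with Δt = 2.
t = 2: p = 0.17800 + (+0.22293) = 0.40093
t = 4: p = 0.40093 + (+0.29245) = 0.69338
t = 6: p = 0.69338 + (+0.03005) = 0.72343
t = 8: p = 0.72343 + (-0.01965) = 0.70378
t = 10: p = 0.70378 + (+0.01333) = 0.71710
t = 12: p = 0.71710 + (-0.00884) = 0.70826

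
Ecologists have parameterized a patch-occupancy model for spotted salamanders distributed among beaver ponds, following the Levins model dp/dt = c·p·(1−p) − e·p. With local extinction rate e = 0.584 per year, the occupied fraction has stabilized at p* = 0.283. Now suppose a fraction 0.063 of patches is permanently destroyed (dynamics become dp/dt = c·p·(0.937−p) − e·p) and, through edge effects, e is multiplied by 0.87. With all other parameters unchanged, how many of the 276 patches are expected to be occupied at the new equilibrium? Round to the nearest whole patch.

Balance c(1−p*) = e gives c = e/(1 − 0.28300) = 0.584/0.71700 = 0.81450.
New p* = 0.937 − e/c = 0.937 − 0.50808/0.81450 = 0.31321.
Expected occupied = 276 × 0.31321 = 86.45 ≈ 86.

86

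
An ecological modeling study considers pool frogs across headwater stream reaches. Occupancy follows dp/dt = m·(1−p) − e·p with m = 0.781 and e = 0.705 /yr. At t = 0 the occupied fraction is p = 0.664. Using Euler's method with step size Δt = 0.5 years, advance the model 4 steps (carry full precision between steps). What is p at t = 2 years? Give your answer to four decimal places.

Update rule: p ← p + [m·(1−p) − e·p]·Δt with Δt = 0.5.
p: 0.66400 → 0.56115  (Δp = -0.10285)
p: 0.56115 → 0.53472  (Δp = -0.02643)
p: 0.53472 → 0.52792  (Δp = -0.00679)
p: 0.52792 → 0.52618  (Δp = -0.00175)

0.5262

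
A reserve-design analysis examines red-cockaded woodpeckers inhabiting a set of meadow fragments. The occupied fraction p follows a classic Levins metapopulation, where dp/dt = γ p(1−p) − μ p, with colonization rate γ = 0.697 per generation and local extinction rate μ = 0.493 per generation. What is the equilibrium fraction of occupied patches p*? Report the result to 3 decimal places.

0.293

Setting dp/dt = 0 and dividing through by p* gives γ·(1−p*) = μ.
So p* = 1 − μ/γ = 1 − 0.493/0.697 = 1 − 0.7073 = 0.2927.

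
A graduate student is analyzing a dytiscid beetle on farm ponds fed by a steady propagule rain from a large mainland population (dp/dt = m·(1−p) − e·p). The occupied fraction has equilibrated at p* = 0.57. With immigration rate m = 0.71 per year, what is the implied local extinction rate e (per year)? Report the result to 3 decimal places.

0.536

At equilibrium m(1−p*) = e·p*, so e = m(1−p*)/p*.
e = 0.71 × 0.4300 / 0.57 = 0.5356.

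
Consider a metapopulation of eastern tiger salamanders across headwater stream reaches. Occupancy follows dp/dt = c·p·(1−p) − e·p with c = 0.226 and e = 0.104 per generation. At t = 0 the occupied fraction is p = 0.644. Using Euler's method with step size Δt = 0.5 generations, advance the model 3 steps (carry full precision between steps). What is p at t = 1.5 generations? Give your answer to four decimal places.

Update rule: p ← p + [c·p·(1−p) − e·p]·Δt with Δt = 0.5.
p: 0.64400 → 0.63642  (Δp = -0.00758)
p: 0.63642 → 0.62947  (Δp = -0.00695)
p: 0.62947 → 0.62310  (Δp = -0.00638)

0.6231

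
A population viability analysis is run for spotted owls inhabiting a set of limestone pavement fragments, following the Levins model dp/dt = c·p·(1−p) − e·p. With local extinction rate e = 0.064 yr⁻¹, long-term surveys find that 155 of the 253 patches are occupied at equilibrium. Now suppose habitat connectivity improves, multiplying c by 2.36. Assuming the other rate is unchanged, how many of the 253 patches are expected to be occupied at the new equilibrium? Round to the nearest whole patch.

211

Observed p* = 155/253 = 0.61265.
Balance c(1−p*) = e gives c = e/(1 − 0.61265) = 0.064/0.38735 = 0.16523.
New p* = 1 − e/c = 1 − 0.06400/0.38994 = 0.83587.
Expected occupied = 253 × 0.83587 = 211.48 ≈ 211.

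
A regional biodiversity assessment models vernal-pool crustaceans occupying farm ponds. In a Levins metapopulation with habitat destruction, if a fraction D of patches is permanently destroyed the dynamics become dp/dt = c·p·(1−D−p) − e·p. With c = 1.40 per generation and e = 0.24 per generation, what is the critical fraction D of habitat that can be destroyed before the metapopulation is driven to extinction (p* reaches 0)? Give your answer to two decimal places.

The nontrivial equilibrium is p* = (1−D) − e/c; extinction occurs when this hits zero.
So D_crit = 1 − e/c = 1 − 0.24/1.40 = 1 − 0.1714 = 0.8286.
Note this equals the original equilibrium occupancy — the Levins extinction-debt result.

0.83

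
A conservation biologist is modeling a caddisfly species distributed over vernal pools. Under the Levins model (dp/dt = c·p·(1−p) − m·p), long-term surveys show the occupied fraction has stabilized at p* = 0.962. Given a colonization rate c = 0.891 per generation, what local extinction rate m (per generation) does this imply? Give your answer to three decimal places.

At equilibrium c(1−p*) = m.
m = 0.891 × (1 − 0.962) = 0.891 × 0.0380 = 0.0339.

0.034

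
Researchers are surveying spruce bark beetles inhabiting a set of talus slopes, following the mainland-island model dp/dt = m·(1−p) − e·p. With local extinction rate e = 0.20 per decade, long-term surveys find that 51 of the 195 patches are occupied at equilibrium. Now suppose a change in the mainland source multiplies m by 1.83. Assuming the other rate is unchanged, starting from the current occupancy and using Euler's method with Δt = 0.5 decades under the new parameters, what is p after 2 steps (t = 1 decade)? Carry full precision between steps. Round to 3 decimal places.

0.301

Observed p* = 51/195 = 0.26154.
Balance m(1−p*) = e·p* gives m = e·p*/(1−p*) = 0.20×0.26154/0.73846 = 0.07083.
Starting from p₀ = 0.26154; update p ← p + (dp/dt)·Δt with the new parameters.
  1  |  dp/dt·Δt = +0.021708  |  p_1 = 0.283246
  2  |  dp/dt·Δt = +0.018130  |  p_2 = 0.301376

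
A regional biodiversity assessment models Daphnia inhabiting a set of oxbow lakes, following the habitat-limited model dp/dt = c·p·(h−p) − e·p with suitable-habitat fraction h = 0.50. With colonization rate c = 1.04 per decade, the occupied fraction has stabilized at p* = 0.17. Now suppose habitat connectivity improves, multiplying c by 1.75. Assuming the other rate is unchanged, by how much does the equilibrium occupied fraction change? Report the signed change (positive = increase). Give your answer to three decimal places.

0.141

Balance c(h−p*) = e gives e = 1.04×(0.5 − 0.17000) = 0.34320.
New p* = 0.5 − e/c = 0.5 − 0.34320/1.82000 = 0.31143.
Δp* = 0.31143 − 0.17000 = +0.14143.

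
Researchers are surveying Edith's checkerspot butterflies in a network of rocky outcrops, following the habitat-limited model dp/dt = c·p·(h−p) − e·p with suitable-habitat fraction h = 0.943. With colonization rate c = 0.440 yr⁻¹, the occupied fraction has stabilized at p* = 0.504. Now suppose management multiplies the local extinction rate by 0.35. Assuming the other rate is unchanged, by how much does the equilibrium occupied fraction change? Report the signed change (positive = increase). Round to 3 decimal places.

0.285

Balance c(h−p*) = e gives e = 0.440×(0.943 − 0.50400) = 0.19316.
New p* = 0.943 − e/c = 0.943 − 0.06761/0.44000 = 0.78934.
Δp* = 0.78934 − 0.50400 = +0.28534.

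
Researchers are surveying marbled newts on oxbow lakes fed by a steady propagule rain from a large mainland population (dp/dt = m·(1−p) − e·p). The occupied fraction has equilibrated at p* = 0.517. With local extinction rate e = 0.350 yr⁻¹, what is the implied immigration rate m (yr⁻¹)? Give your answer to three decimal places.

0.375

At equilibrium m(1−p*) = e·p*, so m = e·p*/(1−p*).
m = 0.350 × 0.517 / 0.4830 = 0.1809/0.4830 = 0.3746.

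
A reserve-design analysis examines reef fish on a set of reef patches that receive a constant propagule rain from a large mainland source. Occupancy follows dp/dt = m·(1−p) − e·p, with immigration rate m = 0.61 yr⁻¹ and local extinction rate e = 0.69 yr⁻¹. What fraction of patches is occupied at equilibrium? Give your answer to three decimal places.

0.469

At equilibrium the propagule rain into empty patches balances local extinction: m(1−p*) = e·p*.
p* = m/(m+e) = 0.61/(0.61+0.69) = 0.61/1.3000 = 0.4692.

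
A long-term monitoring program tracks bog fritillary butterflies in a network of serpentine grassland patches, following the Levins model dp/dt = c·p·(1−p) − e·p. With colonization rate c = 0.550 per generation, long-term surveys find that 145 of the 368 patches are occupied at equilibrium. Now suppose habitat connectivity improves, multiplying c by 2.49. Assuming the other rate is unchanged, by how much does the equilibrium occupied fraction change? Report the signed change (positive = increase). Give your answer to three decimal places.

Observed p* = 145/368 = 0.39402.
Balance c(1−p*) = e gives e = 0.550×(1 − 0.39402) = 0.33329.
New p* = 1 − e/c = 1 − 0.33329/1.36950 = 0.75663.
Δp* = 0.75663 − 0.39402 = +0.36261.

0.363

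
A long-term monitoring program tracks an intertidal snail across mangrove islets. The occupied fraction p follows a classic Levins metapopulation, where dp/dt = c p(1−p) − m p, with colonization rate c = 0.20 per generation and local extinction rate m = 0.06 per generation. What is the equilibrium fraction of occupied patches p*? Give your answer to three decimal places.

0.700

At equilibrium, colonization balances extinction: c·p*·(1−p*) = m·p*.
So p* = 1 − m/c = 1 − 0.06/0.20 = 1 − 0.3000 = 0.7000.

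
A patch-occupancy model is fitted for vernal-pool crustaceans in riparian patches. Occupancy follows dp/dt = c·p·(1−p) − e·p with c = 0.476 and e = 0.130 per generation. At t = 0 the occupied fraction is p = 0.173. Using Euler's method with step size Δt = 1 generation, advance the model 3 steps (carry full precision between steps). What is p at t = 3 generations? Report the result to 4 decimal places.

Update rule: p ← p + [c·p·(1−p) − e·p]·Δt with Δt = 1.
step 1: Δp = +0.04561, p = 0.21861
step 2: Δp = +0.05289, p = 0.27150
step 3: Δp = +0.05885, p = 0.33036

0.3304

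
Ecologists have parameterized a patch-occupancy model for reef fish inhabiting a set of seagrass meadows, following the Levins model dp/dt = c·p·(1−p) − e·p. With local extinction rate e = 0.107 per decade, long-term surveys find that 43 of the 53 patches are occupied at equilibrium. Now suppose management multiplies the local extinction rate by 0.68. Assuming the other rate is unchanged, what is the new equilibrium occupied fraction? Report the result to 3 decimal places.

Observed p* = 43/53 = 0.81132.
Balance c(1−p*) = e gives c = e/(1 − 0.81132) = 0.107/0.18868 = 0.56710.
New p* = 1 − e/c = 1 − 0.07276/0.56710 = 0.87170.

0.872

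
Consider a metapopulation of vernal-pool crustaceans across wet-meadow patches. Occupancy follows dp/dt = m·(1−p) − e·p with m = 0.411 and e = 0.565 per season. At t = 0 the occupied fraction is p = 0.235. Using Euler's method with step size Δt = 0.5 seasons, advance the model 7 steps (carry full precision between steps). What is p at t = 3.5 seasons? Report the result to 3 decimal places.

0.419

Update rule: p ← p + [m·(1−p) − e·p]·Δt with Δt = 0.5.
  1  |  dp/dt·Δt = +0.090820  |  p_1 = 0.325820
  2  |  dp/dt·Δt = +0.046500  |  p_2 = 0.372320
  3  |  dp/dt·Δt = +0.023808  |  p_3 = 0.396128
  4  |  dp/dt·Δt = +0.012190  |  p_4 = 0.408317
  5  |  dp/dt·Δt = +0.006241  |  p_5 = 0.414559
  6  |  dp/dt·Δt = +0.003195  |  p_6 = 0.417754
  7  |  dp/dt·Δt = +0.001636  |  p_7 = 0.419390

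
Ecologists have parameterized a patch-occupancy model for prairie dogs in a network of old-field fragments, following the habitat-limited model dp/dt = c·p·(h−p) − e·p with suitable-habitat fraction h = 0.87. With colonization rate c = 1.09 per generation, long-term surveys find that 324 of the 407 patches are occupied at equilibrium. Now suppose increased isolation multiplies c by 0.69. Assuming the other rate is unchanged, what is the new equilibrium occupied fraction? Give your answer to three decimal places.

0.763

Observed p* = 324/407 = 0.79607.
Balance c(h−p*) = e gives e = 1.09×(0.87 − 0.79607) = 0.08058.
New p* = 0.87 − e/c = 0.87 − 0.08058/0.75210 = 0.76286.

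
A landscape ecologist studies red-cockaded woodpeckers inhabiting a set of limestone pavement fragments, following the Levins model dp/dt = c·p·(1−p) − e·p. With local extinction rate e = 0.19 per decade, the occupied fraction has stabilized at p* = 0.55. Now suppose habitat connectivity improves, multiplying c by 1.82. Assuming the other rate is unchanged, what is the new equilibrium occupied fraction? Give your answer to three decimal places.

0.753

Balance c(1−p*) = e gives c = e/(1 − 0.55000) = 0.19/0.45000 = 0.42222.
New p* = 1 − e/c = 1 − 0.19000/0.76844 = 0.75275.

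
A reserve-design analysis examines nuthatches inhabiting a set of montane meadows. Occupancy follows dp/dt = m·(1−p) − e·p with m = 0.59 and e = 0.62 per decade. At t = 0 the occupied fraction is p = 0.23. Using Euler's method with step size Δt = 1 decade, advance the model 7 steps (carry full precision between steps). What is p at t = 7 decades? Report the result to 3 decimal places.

0.488

Update rule: p ← p + [m·(1−p) − e·p]·Δt with Δt = 1.
p: 0.23000 → 0.54170  (Δp = +0.31170)
p: 0.54170 → 0.47624  (Δp = -0.06546)
p: 0.47624 → 0.48999  (Δp = +0.01375)
p: 0.48999 → 0.48710  (Δp = -0.00289)
p: 0.48710 → 0.48771  (Δp = +0.00061)
p: 0.48771 → 0.48758  (Δp = -0.00013)
p: 0.48758 → 0.48761  (Δp = +0.00003)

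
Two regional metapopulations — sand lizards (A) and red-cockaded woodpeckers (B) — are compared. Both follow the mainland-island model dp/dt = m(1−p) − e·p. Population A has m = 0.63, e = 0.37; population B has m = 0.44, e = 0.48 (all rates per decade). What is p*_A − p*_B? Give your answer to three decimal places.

A: p*_A = m/(m+e) = 0.63/1.0000 = 0.6300.
B: p*_B = 0.44/0.9200 = 0.4783.
p*_A − p*_B = 0.6300 − 0.4783 = 0.1517.

0.152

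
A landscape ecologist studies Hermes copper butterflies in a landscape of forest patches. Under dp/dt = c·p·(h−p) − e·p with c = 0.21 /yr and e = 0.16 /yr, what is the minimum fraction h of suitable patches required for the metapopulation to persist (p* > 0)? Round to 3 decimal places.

0.762

p* = h − e/c is positive only when h > e/c.
h_min = e/c = 0.16/0.21 = 0.7619.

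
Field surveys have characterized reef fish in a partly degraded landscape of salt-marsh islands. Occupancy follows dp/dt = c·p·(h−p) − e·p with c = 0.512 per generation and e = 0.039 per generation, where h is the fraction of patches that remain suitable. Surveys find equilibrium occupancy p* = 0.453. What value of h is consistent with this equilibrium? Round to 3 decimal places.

At equilibrium c(h−p*) = e, so h = p* + e/c.
h = 0.453 + 0.039/0.512 = 0.453 + 0.0762 = 0.5292.

0.529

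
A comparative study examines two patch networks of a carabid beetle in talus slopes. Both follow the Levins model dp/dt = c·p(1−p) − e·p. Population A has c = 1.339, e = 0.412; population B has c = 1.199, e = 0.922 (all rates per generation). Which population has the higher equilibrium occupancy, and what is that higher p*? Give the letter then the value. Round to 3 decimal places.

A: p*_A = 1 − 0.412/1.339 = 0.6923.
B: p*_B = 1 − 0.922/1.199 = 0.2310.
A is higher at 0.6923.

A, 0.692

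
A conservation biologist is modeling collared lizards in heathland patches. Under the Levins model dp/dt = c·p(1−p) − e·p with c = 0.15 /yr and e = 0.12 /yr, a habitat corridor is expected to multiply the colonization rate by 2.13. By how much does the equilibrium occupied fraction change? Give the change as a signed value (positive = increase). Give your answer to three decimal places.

0.424

Before: p* = 1 − 0.12/0.15 = 0.2000.
After the change, c = 0.3195, e = 0.12, so p* = 1 − 0.12/0.3195 = 0.6244.
Δp* = 0.6244 − 0.2000 = +0.4244.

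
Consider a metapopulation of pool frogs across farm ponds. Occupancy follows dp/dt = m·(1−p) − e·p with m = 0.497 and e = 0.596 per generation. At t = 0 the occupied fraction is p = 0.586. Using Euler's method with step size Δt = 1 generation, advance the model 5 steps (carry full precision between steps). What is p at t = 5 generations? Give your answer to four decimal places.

0.4547

Update rule: p ← p + [m·(1−p) − e·p]·Δt with Δt = 1.
  1  |  dp/dt·Δt = -0.143498  |  p_1 = 0.442502
  2  |  dp/dt·Δt = +0.013345  |  p_2 = 0.455847
  3  |  dp/dt·Δt = -0.001241  |  p_3 = 0.454606
  4  |  dp/dt·Δt = +0.000115  |  p_4 = 0.454722
  5  |  dp/dt·Δt = -0.000011  |  p_5 = 0.454711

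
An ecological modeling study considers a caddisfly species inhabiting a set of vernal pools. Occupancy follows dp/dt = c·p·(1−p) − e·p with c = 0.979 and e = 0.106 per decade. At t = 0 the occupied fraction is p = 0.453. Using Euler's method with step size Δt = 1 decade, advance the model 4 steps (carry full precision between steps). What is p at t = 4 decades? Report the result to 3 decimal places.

0.889

Update rule: p ← p + [c·p·(1−p) − e·p]·Δt with Δt = 1.
p: 0.45300 → 0.64757  (Δp = +0.19457)
p: 0.64757 → 0.80236  (Δp = +0.15479)
p: 0.80236 → 0.87256  (Δp = +0.07020)
p: 0.87256 → 0.88893  (Δp = +0.01637)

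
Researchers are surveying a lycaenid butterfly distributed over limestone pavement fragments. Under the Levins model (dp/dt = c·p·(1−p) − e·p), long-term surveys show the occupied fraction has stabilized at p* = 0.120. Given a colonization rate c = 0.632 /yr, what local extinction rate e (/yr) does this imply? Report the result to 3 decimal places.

At equilibrium c(1−p*) = e.
e = 0.632 × (1 − 0.120) = 0.632 × 0.8800 = 0.5562.

0.556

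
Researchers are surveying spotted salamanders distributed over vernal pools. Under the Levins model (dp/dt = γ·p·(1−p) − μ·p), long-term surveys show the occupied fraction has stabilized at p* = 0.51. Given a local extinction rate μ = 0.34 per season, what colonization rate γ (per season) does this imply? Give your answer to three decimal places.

0.694

At equilibrium γ(1−p*) = μ, so γ = μ/(1−p*).
γ = 0.34/(1 − 0.51) = 0.34/0.4900 = 0.6939.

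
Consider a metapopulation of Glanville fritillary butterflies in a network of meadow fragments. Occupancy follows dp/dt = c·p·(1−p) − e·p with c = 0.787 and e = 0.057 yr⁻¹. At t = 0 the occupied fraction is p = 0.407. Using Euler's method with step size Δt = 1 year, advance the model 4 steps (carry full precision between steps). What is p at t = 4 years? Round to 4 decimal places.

Update rule: p ← p + [c·p·(1−p) − e·p]·Δt with Δt = 1.
step 1: Δp = +0.16674, p = 0.57374
step 2: Δp = +0.15977, p = 0.73351
step 3: Δp = +0.11203, p = 0.84554
step 4: Δp = +0.05459, p = 0.90013

0.9001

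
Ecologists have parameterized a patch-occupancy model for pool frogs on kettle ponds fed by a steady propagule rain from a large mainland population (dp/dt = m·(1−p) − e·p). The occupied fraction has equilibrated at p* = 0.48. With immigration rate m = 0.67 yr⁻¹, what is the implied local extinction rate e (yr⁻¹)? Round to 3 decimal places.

At equilibrium m(1−p*) = e·p*, so e = m(1−p*)/p*.
e = 0.67 × 0.5200 / 0.48 = 0.7258.

0.726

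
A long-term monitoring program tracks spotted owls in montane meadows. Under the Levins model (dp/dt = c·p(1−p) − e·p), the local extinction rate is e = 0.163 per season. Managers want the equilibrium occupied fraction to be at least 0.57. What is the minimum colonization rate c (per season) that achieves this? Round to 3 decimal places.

0.379

p* = 1 − e/c ≥ 0.57 requires e/c ≤ 0.4300, i.e. c ≥ e/0.4300.
c_min = 0.163/0.4300 = 0.3791.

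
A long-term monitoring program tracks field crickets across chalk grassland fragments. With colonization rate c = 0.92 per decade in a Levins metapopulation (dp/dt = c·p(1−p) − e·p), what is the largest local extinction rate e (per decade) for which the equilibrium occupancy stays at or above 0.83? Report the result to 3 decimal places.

1 − e/c ≥ 0.83 ⇒ e ≤ c(1 − 0.83) = 0.92 × 0.1700.
e_max = 0.1564.

0.156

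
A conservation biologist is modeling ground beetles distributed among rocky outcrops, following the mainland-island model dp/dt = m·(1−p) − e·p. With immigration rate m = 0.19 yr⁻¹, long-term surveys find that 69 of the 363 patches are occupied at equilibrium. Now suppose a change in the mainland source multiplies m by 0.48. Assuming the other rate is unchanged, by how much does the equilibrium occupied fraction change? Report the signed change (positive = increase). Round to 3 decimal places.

-0.089

Observed p* = 69/363 = 0.19008.
Balance m(1−p*) = e·p* gives e = m(1−p*)/p* = 0.19×0.80992/0.19008 = 0.80958.
New p* = m/(m+e) = 0.09120/(0.09120+0.80958) = 0.10125.
Δp* = 0.10125 − 0.19008 = -0.08883.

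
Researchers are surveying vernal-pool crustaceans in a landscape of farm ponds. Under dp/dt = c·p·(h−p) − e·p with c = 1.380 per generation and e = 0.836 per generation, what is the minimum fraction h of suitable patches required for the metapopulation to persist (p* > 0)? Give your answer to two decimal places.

p* = h − e/c is positive only when h > e/c.
h_min = e/c = 0.836/1.380 = 0.6058.

0.61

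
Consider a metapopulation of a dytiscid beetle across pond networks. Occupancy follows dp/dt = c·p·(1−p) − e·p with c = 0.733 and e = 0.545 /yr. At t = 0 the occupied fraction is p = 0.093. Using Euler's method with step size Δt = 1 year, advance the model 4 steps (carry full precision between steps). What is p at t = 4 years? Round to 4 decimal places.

0.1398

Update rule: p ← p + [c·p·(1−p) − e·p]·Δt with Δt = 1.
  1  |  dp/dt·Δt = +0.011144  |  p_1 = 0.104144
  2  |  dp/dt·Δt = +0.011629  |  p_2 = 0.115773
  3  |  dp/dt·Δt = +0.011941  |  p_3 = 0.127714
  4  |  dp/dt·Δt = +0.012054  |  p_4 = 0.139768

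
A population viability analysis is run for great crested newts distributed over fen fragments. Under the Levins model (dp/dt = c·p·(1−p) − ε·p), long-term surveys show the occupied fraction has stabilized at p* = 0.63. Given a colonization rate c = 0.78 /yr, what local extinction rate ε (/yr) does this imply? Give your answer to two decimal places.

At equilibrium c(1−p*) = ε.
ε = 0.78 × (1 − 0.63) = 0.78 × 0.3700 = 0.2886.

0.29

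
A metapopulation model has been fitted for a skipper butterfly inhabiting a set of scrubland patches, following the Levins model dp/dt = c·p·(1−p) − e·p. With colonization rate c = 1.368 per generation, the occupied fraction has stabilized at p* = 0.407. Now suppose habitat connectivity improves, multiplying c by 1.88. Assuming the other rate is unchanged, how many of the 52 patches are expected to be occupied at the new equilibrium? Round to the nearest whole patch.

36

Balance c(1−p*) = e gives e = 1.368×(1 − 0.40700) = 0.81122.
New p* = 1 − e/c = 1 − 0.81122/2.57184 = 0.68458.
Expected occupied = 52 × 0.68458 = 35.60 ≈ 36.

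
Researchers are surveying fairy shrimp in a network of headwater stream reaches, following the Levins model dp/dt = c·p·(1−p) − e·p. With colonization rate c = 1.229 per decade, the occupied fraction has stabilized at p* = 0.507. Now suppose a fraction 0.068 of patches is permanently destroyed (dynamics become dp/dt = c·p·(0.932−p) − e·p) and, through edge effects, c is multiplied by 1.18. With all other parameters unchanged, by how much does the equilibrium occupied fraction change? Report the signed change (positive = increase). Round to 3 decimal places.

Balance c(1−p*) = e gives e = 1.229×(1 − 0.50700) = 0.60590.
New p* = 0.932 − e/c = 0.932 − 0.60590/1.45022 = 0.51420.
Δp* = 0.51420 − 0.50700 = +0.00720.

0.007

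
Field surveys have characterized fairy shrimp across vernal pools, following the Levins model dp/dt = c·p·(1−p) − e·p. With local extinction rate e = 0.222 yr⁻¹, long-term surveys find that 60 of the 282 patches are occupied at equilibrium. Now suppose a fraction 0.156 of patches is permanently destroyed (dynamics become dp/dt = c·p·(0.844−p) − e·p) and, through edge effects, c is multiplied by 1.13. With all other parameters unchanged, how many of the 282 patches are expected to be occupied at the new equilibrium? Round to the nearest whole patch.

Observed p* = 60/282 = 0.21277.
Balance c(1−p*) = e gives c = e/(1 − 0.21277) = 0.222/0.78723 = 0.28200.
New p* = 0.844 − e/c = 0.844 − 0.22200/0.31866 = 0.14733.
Expected occupied = 282 × 0.14733 = 41.55 ≈ 42.

42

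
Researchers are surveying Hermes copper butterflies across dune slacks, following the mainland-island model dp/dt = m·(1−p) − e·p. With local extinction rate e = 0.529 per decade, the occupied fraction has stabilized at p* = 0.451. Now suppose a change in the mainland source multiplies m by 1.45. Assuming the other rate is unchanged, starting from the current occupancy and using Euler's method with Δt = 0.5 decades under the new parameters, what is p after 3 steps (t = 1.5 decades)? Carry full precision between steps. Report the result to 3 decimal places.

Balance m(1−p*) = e·p* gives m = e·p*/(1−p*) = 0.529×0.45100/0.54900 = 0.43457.
Starting from p₀ = 0.45100; update p ← p + (dp/dt)·Δt with the new parameters.
t = 0.5: p = 0.45100 + (+0.05368) = 0.50468
t = 1: p = 0.50468 + (+0.02257) = 0.52725
t = 1.5: p = 0.52725 + (+0.00949) = 0.53674

0.537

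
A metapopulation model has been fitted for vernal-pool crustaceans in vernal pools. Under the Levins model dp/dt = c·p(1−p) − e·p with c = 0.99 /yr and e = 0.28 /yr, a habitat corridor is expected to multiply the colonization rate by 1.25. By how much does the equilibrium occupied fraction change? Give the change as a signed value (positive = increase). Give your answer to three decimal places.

0.057

Before: p* = 1 − 0.28/0.99 = 0.7172.
After the change, c = 1.2375, e = 0.28, so p* = 1 − 0.28/1.2375 = 0.7737.
Δp* = 0.7737 − 0.7172 = +0.0566.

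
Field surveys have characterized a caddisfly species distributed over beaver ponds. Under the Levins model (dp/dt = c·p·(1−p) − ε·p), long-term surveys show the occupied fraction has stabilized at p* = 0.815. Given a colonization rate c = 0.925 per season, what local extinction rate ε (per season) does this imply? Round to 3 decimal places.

0.171

At equilibrium c(1−p*) = ε.
ε = 0.925 × (1 − 0.815) = 0.925 × 0.1850 = 0.1711.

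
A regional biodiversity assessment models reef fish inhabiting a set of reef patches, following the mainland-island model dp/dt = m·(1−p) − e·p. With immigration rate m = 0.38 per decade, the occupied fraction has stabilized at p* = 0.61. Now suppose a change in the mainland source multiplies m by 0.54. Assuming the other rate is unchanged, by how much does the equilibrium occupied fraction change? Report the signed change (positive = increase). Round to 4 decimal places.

Balance m(1−p*) = e·p* gives e = m(1−p*)/p* = 0.38×0.39000/0.61000 = 0.24295.
New p* = m/(m+e) = 0.20520/(0.20520+0.24295) = 0.45788.
Δp* = 0.45788 − 0.61000 = -0.15212.

-0.1521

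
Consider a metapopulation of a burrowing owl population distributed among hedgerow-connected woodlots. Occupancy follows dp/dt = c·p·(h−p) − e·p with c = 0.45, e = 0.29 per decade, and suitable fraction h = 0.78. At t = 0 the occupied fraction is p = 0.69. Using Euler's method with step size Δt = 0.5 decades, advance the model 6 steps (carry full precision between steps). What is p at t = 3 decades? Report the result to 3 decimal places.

Update rule: p ← p + [c·p·(h−p) − e·p]·Δt with Δt = 0.5.
t = 0.5: p = 0.69000 + (-0.08608) = 0.60392
t = 1: p = 0.60392 + (-0.06364) = 0.54028
t = 1.5: p = 0.54028 + (-0.04920) = 0.49108
t = 2: p = 0.49108 + (-0.03928) = 0.45180
t = 2.5: p = 0.45180 + (-0.03215) = 0.41965
t = 3: p = 0.41965 + (-0.02682) = 0.39283

0.393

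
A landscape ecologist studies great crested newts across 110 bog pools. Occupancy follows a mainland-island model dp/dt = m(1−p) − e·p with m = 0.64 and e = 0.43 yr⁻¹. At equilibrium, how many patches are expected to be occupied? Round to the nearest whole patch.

66

p* = m/(m+e) = 0.64/1.0700 = 0.5981.
Expected occupied patches = N × p* = 110 × 0.5981 = 65.79 ≈ 66.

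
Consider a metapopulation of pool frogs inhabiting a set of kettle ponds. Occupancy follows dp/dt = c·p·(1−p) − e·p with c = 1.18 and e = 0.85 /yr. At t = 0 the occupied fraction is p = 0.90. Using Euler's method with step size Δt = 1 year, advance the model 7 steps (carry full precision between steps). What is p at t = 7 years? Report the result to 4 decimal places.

0.2754

Update rule: p ← p + [c·p·(1−p) − e·p]·Δt with Δt = 1.
p: 0.90000 → 0.24120  (Δp = -0.65880)
p: 0.24120 → 0.25215  (Δp = +0.01095)
p: 0.25215 → 0.26033  (Δp = +0.00819)
p: 0.26033 → 0.26627  (Δp = +0.00594)
p: 0.26627 → 0.27048  (Δp = +0.00421)
p: 0.27048 → 0.27341  (Δp = +0.00293)
p: 0.27341 → 0.27543  (Δp = +0.00202)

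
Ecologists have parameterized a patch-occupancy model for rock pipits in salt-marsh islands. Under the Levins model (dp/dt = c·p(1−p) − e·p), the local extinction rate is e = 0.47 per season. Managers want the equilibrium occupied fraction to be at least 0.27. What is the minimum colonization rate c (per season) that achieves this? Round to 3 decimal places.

0.644

p* = 1 − e/c ≥ 0.27 requires e/c ≤ 0.7300, i.e. c ≥ e/0.7300.
c_min = 0.47/0.7300 = 0.6438.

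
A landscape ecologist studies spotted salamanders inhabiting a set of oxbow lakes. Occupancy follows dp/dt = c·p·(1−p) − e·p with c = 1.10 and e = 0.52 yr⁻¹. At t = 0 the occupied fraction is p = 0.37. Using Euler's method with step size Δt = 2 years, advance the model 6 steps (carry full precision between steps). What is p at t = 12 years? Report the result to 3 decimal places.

0.527

Update rule: p ← p + [c·p·(1−p) − e·p]·Δt with Δt = 2.
  1  |  dp/dt·Δt = +0.128020  |  p_1 = 0.498020
  2  |  dp/dt·Δt = +0.032051  |  p_2 = 0.530071
  3  |  dp/dt·Δt = -0.003263  |  p_3 = 0.526808
  4  |  dp/dt·Δt = +0.000539  |  p_4 = 0.527347
  5  |  dp/dt·Δt = -0.000086  |  p_5 = 0.527261
  6  |  dp/dt·Δt = +0.000014  |  p_6 = 0.527275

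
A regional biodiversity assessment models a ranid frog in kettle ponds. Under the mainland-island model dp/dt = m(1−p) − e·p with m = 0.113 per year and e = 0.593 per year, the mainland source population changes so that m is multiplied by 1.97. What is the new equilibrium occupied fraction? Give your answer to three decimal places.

Before: p* = 0.113/(0.113+0.593) = 0.1601.
After: m = 0.22261, e = 0.593; p* = 0.22261/0.8156 = 0.2729.

0.273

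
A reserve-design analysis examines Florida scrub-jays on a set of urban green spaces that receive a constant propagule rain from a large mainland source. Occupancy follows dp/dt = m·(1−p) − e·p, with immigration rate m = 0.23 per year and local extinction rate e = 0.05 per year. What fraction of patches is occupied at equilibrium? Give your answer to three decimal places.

0.821

Setting dp/dt = 0: m − m·p* = e·p*, so m = (m+e)·p*.
p* = m/(m+e) = 0.23/(0.23+0.05) = 0.23/0.2800 = 0.8214.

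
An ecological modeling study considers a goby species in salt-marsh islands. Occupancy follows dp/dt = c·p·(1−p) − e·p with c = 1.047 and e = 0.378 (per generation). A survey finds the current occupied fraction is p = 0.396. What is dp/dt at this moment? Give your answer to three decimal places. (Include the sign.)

Colonization term: c·p·(1−p) = 1.047×0.396×0.6040 = 0.25043.
Extinction term: e·p = 0.14969.
dp/dt = 0.25043 − 0.14969 = 0.10074.

0.101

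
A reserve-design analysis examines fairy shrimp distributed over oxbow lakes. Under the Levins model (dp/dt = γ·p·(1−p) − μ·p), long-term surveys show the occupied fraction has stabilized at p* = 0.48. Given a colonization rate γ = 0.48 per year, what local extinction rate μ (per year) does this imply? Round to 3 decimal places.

0.250

At equilibrium γ(1−p*) = μ.
μ = 0.48 × (1 − 0.48) = 0.48 × 0.5200 = 0.2496.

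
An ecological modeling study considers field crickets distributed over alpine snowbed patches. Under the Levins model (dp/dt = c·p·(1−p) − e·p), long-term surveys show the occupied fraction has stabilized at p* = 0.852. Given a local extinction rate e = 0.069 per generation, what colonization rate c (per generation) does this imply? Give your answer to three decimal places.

At equilibrium c(1−p*) = e, so c = e/(1−p*).
c = 0.069/(1 − 0.852) = 0.069/0.1480 = 0.4662.

0.466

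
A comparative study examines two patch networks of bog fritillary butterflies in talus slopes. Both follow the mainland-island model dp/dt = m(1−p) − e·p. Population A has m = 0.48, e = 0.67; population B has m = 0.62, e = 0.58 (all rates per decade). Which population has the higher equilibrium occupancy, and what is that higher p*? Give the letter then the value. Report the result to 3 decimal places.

B, 0.517

A: p*_A = m/(m+e) = 0.48/1.1500 = 0.4174.
B: p*_B = 0.62/1.2000 = 0.5167.
B is higher at 0.5167.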